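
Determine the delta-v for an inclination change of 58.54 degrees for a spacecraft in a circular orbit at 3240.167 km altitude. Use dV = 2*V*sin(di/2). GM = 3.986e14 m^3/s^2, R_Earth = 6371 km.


r = 9611.1670 km = 9.611167e+06 m
V = sqrt(mu/r) = 6439.9217 m/s
di = 58.54 deg = 1.0217 rad
dV = 2*V*sin(di/2) = 2*6439.9217*sin(0.5108579)
dV = 6297.2873 m/s = 6.2973 km/s

6.2973 km/s


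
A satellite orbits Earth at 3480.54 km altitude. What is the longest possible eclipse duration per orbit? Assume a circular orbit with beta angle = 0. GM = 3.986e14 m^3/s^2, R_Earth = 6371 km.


r = 9851.5400 km
T = 162.1870 min
Eclipse fraction = arcsin(R_E/r)/pi = arcsin(6371.0000/9851.5400)/pi
= arcsin(0.6467009)/pi = 0.2238518
Eclipse duration = 0.2238518 * 162.1870 = 36.3059 min

36.3059 minutes


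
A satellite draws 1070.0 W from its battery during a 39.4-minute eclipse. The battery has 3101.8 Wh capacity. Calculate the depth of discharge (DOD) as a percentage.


E_used = P * t / 60 = 1070.0 * 39.4 / 60 = 702.6333 Wh
DOD = E_used / E_total * 100 = 702.6333 / 3101.8 * 100
DOD = 22.6524 %

22.6524 %


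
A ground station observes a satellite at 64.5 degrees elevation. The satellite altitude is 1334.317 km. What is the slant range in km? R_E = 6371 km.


h = 1334.317 km, el = 64.5 deg
d = -R_E*sin(el) + sqrt((R_E*sin(el))^2 + 2*R_E*h + h^2)
d = -6371.0000*sin(1.1257) + sqrt((6371.0000*0.9025853)^2 + 2*6371.0000*1334.317 + 1334.317^2)
d = 1450.2565 km

1450.2565 km


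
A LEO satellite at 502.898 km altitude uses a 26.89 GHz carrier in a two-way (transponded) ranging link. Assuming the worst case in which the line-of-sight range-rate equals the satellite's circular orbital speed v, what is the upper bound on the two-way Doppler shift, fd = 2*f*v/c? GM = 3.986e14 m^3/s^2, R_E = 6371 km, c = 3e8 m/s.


r = 6.873898e+06 m
v = sqrt(mu/r) = 7614.9509 m/s (worst-case radial velocity)
f = 26.89 GHz = 2.689e+10 Hz
fd = 2*f*v/c = 2*2.689e+10*7614.9509/3.0e+08
fd = 1.3651069e+06 Hz

1.3651e+06 Hz


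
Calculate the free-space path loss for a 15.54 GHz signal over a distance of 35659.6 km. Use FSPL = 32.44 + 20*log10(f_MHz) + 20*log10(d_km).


f = 15.54 GHz = 15540.0000 MHz
d = 35659.6 km
FSPL = 32.44 + 20*log10(15540.0000) + 20*log10(35659.6)
FSPL = 32.44 + 83.8290 + 91.0435
FSPL = 207.3125 dB

207.3125 dB


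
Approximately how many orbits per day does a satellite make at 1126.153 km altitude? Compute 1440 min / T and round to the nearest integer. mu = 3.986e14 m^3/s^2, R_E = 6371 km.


r = 7.497153e+06 m
T = 2*pi*sqrt(r^3/mu) = 6460.3461 s = 107.6724 min
revs/day = 1440 / 107.6724 = 13.3739
Rounded: 13 revolutions per day

13 revolutions per day


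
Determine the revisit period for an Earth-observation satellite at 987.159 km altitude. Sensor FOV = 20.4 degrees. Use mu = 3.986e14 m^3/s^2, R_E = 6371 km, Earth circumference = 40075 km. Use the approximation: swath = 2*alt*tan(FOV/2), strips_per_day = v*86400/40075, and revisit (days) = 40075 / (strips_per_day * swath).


swath = 2*987.159*tan(0.1780236) = 355.2359 km
v = sqrt(mu/r) = 7360.1059 m/s = 7.3601 km/s
strips/day = v*86400/40075 = 7.3601*86400/40075 = 15.8681
coverage/day = strips * swath = 15.8681 * 355.2359 = 5636.9099 km
revisit = 40075 / 5636.9099 = 7.1094 days

7.1094 days


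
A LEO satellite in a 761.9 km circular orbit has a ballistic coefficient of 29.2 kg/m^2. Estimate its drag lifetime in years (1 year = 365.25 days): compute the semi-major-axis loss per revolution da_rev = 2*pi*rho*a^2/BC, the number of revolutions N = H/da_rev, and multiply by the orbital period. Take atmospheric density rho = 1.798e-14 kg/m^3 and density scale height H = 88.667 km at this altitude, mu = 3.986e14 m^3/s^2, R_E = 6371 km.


a = R_E + alt = 7132.9000 km = 7.1329e+06 m
da_rev = 2*pi*rho*a^2/BC = 2*pi*1.798e-14*(7.1329e+06)^2/29.2 = 0.196842547 m per revolution
N = H/da_rev = 88667.0000 m / 0.196842547 m = 450446.3160 revolutions
P = 2*pi*sqrt(a^3/mu) = 5995.2932 s
lifetime = N*P = 450446.3160 * 5995.2932 = 2.7005577e+09 s = 31256.4551 days
years = 31256.4551 / 365.25 = 85.5755 years

85.5755 years


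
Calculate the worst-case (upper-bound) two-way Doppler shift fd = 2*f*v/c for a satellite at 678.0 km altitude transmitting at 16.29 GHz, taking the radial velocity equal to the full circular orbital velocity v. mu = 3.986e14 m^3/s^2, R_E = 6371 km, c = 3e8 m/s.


r = 7.049e+06 m
v = sqrt(mu/r) = 7519.7758 m/s (worst-case radial velocity)
f = 16.29 GHz = 1.629e+10 Hz
fd = 2*f*v/c = 2*1.629e+10*7519.7758/3.0e+08
fd = 816647.6509 Hz

816647.6509 Hz


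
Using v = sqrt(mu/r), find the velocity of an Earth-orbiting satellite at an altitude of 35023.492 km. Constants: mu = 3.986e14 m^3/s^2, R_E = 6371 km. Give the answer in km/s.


r = R_E + alt = 6371.0 + 35023.492 = 41394.4920 km = 4.1394492e+07 m
v = sqrt(mu/r) = sqrt(3.986e14 / 4.1394492e+07) = 3103.1114 m/s = 3.1031 km/s

3.1031 km/s


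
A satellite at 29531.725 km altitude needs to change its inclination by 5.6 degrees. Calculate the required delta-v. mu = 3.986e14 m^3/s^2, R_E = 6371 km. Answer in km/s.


r = 35902.7250 km = 3.5902725e+07 m
V = sqrt(mu/r) = 3331.9996 m/s
di = 5.6 deg = 0.09773844 rad
dV = 2*V*sin(di/2) = 2*3331.9996*sin(0.04886922)
dV = 325.5348 m/s = 0.3255348 km/s

0.3255 km/s


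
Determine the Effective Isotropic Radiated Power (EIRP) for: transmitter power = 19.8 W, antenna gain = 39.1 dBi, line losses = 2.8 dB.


Pt = 19.8 W = 12.9667 dBW
EIRP = Pt_dBW + Gt - losses = 12.9667 + 39.1 - 2.8 = 49.2667 dBW

49.2667 dBW


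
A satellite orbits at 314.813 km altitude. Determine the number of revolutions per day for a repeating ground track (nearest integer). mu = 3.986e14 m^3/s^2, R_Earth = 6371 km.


r = 6.685813e+06 m
T = 2*pi*sqrt(r^3/mu) = 5440.5469 s = 90.6758 min
revs/day = 1440 / 90.6758 = 15.8808
Rounded: 16 revolutions per day

16 revolutions per day


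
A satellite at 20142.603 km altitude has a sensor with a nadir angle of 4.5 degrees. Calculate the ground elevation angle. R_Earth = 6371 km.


r = R_E + alt = 26513.6030 km
Law of sines in the satellite / Earth-center / ground-point triangle:
  sin(nadir)/R_E = sin(90 + el)/r  =>  cos(el) = (r/R_E)*sin(nadir)
cos(el) = (26513.6030 / 6371.0000) * sin(4.5 deg) = 0.326516
el = arccos(0.326516) = 70.9426 deg
(Earth-central angle = 90 - nadir - el = 14.5574 deg)

70.9426 degrees


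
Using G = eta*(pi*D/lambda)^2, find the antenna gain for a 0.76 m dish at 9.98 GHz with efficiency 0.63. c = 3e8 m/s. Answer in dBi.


lambda = c/f = 3e8 / 9.98e+09 = 0.03006012 m
G = eta*(pi*D/lambda)^2 = 0.63*(pi*0.76/0.03006012)^2
G = 3974.5325 (linear)
G = 10*log10(3974.5325) = 35.9929 dBi

35.9929 dBi


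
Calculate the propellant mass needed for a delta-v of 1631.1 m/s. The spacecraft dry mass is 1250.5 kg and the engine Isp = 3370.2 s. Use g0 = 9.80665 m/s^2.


ve = Isp * g0 = 3370.2 * 9.80665 = 33050.371830 m/s
mass ratio = exp(dv/ve) = exp(1631.1/33050.371830) = 1.05059003
m_prop = m_dry * (mr - 1) = 1250.5 * (1.05059003 - 1)
m_prop = 63.2628 kg

63.2628 kg


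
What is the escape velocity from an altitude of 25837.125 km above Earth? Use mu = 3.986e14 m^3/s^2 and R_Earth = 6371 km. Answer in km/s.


r = 6371.0 + 25837.125 = 32208.1250 km = 3.2208125e+07 m
v_esc = sqrt(2*mu/r) = sqrt(2*3.986e14 / 3.2208125e+07)
v_esc = 4975.0898 m/s = 4.9751 km/s

4.9751 km/s


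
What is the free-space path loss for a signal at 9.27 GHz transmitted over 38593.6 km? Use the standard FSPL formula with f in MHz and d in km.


f = 9.27 GHz = 9270.0000 MHz
d = 38593.6 km
FSPL = 32.44 + 20*log10(9270.0000) + 20*log10(38593.6)
FSPL = 32.44 + 79.3416 + 91.7303
FSPL = 203.5119 dB

203.5119 dB


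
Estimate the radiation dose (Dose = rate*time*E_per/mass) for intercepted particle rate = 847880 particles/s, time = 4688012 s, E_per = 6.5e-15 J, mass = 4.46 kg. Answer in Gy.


Total energy deposited = rate * time * E_per
  = 847880 * 4688012 * 6.5e-15 = 0.02583667 J
Dose = E_total / mass = 0.02583667 / 4.46
Dose = 0.005792974 Gy

0.0058 Gy


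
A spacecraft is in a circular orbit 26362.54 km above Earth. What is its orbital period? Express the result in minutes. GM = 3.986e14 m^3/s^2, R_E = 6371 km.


r = 32733.5400 km = 3.273354e+07 m
T = 2*pi*sqrt(r^3/mu) = 2*pi*sqrt(3.5073485e+22 / 3.986e14)
T = 58938.7178 s = 982.3120 min

982.3120 minutes


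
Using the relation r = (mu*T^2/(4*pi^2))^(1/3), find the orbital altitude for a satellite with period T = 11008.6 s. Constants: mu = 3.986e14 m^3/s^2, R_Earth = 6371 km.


T = 11008.6 s
r = (mu*T^2/(4*pi^2))^(1/3) = (3.986e14 * 11008.6^2 / (4*pi^2))^(1/3)
r = 1.0695816e+07 m = 10695.8158 km
alt = r - R_E = 10695.8158 - 6371 = 4324.8158 km

4324.8158 km


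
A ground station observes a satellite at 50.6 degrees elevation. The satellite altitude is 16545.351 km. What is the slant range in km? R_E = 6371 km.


h = 16545.351 km, el = 50.6 deg
d = -R_E*sin(el) + sqrt((R_E*sin(el))^2 + 2*R_E*h + h^2)
d = -6371.0000*sin(0.8831366) + sqrt((6371.0000*0.7727336)^2 + 2*6371.0000*16545.351 + 16545.351^2)
d = 17633.6490 km

17633.6490 km


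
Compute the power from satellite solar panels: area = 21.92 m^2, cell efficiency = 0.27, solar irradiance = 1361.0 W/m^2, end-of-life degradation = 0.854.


P = area * eta * S * degradation
P = 21.92 * 0.27 * 1361.0 * 0.854
P = 6878.9208 W

6878.9208 W


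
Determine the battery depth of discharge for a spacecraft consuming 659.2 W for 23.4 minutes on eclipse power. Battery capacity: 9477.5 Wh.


E_used = P * t / 60 = 659.2 * 23.4 / 60 = 257.0880 Wh
DOD = E_used / E_total * 100 = 257.0880 / 9477.5 * 100
DOD = 2.7126 %

2.7126 %


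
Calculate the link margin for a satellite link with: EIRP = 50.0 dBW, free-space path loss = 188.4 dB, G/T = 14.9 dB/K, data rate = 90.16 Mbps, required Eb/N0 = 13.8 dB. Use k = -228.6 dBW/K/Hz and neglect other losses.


C/N0 = EIRP - FSPL + G/T - k = 50.0 - 188.4 + 14.9 - (-228.6)
C/N0 = 105.1000 dB-Hz
R_b = 90.16 Mbps = 9.016e+07 bps -> 10*log10(R_b) = 79.5501 dB-Hz
Eb/N0 = C/N0 - 10*log10(R_b) = 105.1000 - 79.5501 = 25.5499 dB
Margin = Eb/N0 - Eb/N0_req = 25.5499 - 13.8 = 11.7499 dB (link closes)

11.7499 dB


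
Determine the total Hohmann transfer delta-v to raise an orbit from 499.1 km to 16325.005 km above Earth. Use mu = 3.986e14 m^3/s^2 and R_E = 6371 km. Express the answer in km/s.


r1 = 6870.1000 km = 6.8701e+06 m
r2 = 22696.0050 km = 2.2696005e+07 m
dv1 = sqrt(mu/r1)*(sqrt(2*r2/(r1+r2)) - 1) = 1820.9401 m/s
dv2 = sqrt(mu/r2)*(1 - sqrt(2*r1/(r1+r2))) = 1333.8818 m/s
total dv = |dv1| + |dv2| = 1820.9401 + 1333.8818 = 3154.8219 m/s = 3.1548 km/s

3.1548 km/s


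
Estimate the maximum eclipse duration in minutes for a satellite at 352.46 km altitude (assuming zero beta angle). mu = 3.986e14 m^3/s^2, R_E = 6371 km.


r = 6723.4600 km
T = 91.4427 min
Eclipse fraction = arcsin(R_E/r)/pi = arcsin(6371.0000/6723.4600)/pi
= arcsin(0.9475776)/pi = 0.3964764
Eclipse duration = 0.3964764 * 91.4427 = 36.2549 min

36.2549 minutes


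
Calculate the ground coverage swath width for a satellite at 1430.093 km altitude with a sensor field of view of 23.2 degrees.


FOV = 23.2 deg = 0.4049164 rad
swath = 2 * alt * tan(FOV/2) = 2 * 1430.093 * tan(0.2024582)
swath = 2 * 1430.093 * 0.2052705
swath = 587.1119 km

587.1119 km


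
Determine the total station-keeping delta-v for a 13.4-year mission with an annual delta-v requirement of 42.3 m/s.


dV = rate * years = 42.3 * 13.4
dV = 566.8200 m/s

566.8200 m/s


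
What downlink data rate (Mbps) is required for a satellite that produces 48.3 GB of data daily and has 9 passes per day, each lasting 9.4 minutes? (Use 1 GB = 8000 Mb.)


total contact time = 9 * 9.4 * 60 = 5076.0000 s
data = 48.3 GB = 386400.0000 Mb
rate = 386400.0000 / 5076.0000 = 76.1229 Mbps

76.1229 Mbps


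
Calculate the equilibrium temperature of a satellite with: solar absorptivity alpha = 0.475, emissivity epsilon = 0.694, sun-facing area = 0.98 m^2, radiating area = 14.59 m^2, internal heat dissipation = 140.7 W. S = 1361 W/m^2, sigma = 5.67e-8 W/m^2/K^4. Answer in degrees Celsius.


Numerator = alpha*S*A_sun + Q_int = 0.475*1361*0.98 + 140.7 = 774.2455 W
Denominator = eps*sigma*A_rad = 0.694*5.67e-8*14.59 = 5.7411358e-07 W/K^4
T^4 = 1.3485929e+09 K^4
T = 191.6330 K = -81.5170 C

-81.5170 degrees Celsius


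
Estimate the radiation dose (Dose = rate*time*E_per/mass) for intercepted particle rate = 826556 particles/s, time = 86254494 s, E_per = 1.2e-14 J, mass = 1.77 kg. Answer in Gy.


Total energy deposited = rate * time * E_per
  = 826556 * 86254494 * 1.2e-14 = 0.85553 J
Dose = E_total / mass = 0.85553 / 1.77
Dose = 0.4833503 Gy

0.4834 Gy


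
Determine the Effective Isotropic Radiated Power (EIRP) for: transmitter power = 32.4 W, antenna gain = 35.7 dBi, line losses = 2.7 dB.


Pt = 32.4 W = 15.1055 dBW
EIRP = Pt_dBW + Gt - losses = 15.1055 + 35.7 - 2.7 = 48.1055 dBW

48.1055 dBW


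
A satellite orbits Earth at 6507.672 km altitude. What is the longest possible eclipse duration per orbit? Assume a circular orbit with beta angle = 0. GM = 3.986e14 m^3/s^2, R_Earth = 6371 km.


r = 12878.6720 km
T = 242.4190 min
Eclipse fraction = arcsin(R_E/r)/pi = arcsin(6371.0000/12878.6720)/pi
= arcsin(0.4946939)/pi = 0.1647198
Eclipse duration = 0.1647198 * 242.4190 = 39.9312 min

39.9312 minutes


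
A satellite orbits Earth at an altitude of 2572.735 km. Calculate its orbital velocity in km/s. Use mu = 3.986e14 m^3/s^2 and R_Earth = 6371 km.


r = R_E + alt = 6371.0 + 2572.735 = 8943.7350 km = 8.943735e+06 m
v = sqrt(mu/r) = sqrt(3.986e14 / 8.943735e+06) = 6675.8902 m/s = 6.6759 km/s

6.6759 km/s


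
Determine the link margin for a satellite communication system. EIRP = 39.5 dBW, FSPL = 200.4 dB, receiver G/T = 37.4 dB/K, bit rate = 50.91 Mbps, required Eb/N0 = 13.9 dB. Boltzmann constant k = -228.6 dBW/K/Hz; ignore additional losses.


C/N0 = EIRP - FSPL + G/T - k = 39.5 - 200.4 + 37.4 - (-228.6)
C/N0 = 105.1000 dB-Hz
R_b = 50.91 Mbps = 5.091e+07 bps -> 10*log10(R_b) = 77.0680 dB-Hz
Eb/N0 = C/N0 - 10*log10(R_b) = 105.1000 - 77.0680 = 28.0320 dB
Margin = Eb/N0 - Eb/N0_req = 28.0320 - 13.9 = 14.1320 dB (link closes)

14.1320 dB


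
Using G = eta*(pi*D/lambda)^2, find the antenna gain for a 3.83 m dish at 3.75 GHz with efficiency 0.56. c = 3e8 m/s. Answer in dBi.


lambda = c/f = 3e8 / 3.75e+09 = 0.0800 m
G = eta*(pi*D/lambda)^2 = 0.56*(pi*3.83/0.0800)^2
G = 12667.9210 (linear)
G = 10*log10(12667.9210) = 41.0271 dBi

41.0271 dBi


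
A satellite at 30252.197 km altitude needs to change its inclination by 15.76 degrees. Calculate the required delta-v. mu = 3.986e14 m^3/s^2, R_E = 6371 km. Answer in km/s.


r = 36623.1970 km = 3.6623197e+07 m
V = sqrt(mu/r) = 3299.0623 m/s
di = 15.76 deg = 0.2750639 rad
dV = 2*V*sin(di/2) = 2*3299.0623*sin(0.1375319)
dV = 904.5949 m/s = 0.9045949 km/s

0.9046 km/s


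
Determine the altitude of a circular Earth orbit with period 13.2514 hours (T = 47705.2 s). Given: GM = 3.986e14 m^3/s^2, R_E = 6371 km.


T = 47705.2 s
r = (mu*T^2/(4*pi^2))^(1/3) = (3.986e14 * 47705.2^2 / (4*pi^2))^(1/3)
r = 2.8429529e+07 m = 28429.5291 km
alt = r - R_E = 28429.5291 - 6371 = 22058.5291 km

22058.5291 km


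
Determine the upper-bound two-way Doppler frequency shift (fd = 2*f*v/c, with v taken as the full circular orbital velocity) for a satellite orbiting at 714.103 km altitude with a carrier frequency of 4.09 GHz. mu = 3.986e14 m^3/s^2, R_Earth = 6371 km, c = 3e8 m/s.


r = 7.085103e+06 m
v = sqrt(mu/r) = 7500.5924 m/s (worst-case radial velocity)
f = 4.09 GHz = 4.09e+09 Hz
fd = 2*f*v/c = 2*4.09e+09*7500.5924/3.0e+08
fd = 204516.1516 Hz

204516.1516 Hz


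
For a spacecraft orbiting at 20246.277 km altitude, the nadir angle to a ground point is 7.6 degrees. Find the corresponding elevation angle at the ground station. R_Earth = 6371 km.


r = R_E + alt = 26617.2770 km
Law of sines in the satellite / Earth-center / ground-point triangle:
  sin(nadir)/R_E = sin(90 + el)/r  =>  cos(el) = (r/R_E)*sin(nadir)
cos(el) = (26617.2770 / 6371.0000) * sin(7.6 deg) = 0.5525514
el = arccos(0.5525514) = 56.4578 deg
(Earth-central angle = 90 - nadir - el = 25.9422 deg)

56.4578 degrees


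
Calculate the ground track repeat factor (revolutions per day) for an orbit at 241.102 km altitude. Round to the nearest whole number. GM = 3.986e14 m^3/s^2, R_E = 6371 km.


r = 6.612102e+06 m
T = 2*pi*sqrt(r^3/mu) = 5350.8224 s = 89.1804 min
revs/day = 1440 / 89.1804 = 16.1471
Rounded: 16 revolutions per day

16 revolutions per day


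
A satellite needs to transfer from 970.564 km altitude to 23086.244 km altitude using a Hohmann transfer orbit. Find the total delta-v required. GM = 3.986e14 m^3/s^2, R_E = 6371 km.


r1 = 7341.5640 km = 7.341564e+06 m
r2 = 29457.2440 km = 2.9457244e+07 m
dv1 = sqrt(mu/r1)*(sqrt(2*r2/(r1+r2)) - 1) = 1954.8561 m/s
dv2 = sqrt(mu/r2)*(1 - sqrt(2*r1/(r1+r2))) = 1354.8960 m/s
total dv = |dv1| + |dv2| = 1954.8561 + 1354.8960 = 3309.7522 m/s = 3.3098 km/s

3.3098 km/s


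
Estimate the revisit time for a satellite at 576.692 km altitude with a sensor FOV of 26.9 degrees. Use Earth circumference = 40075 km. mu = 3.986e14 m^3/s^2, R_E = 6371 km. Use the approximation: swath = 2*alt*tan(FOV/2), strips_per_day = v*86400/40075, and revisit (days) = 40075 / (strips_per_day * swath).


swath = 2*576.692*tan(0.2347468) = 275.8387 km
v = sqrt(mu/r) = 7574.4023 m/s = 7.5744 km/s
strips/day = v*86400/40075 = 7.5744*86400/40075 = 16.3301
coverage/day = strips * swath = 16.3301 * 275.8387 = 4504.4707 km
revisit = 40075 / 4504.4707 = 8.8967 days

8.8967 days


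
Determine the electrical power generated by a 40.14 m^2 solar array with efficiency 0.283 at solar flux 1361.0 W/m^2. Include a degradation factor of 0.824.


P = area * eta * S * degradation
P = 40.14 * 0.283 * 1361.0 * 0.824
P = 12739.4049 W

12739.4049 W


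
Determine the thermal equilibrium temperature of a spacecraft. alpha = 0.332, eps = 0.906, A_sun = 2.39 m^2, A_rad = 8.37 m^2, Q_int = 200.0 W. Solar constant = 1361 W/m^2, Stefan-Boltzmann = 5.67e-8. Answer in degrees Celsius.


Numerator = alpha*S*A_sun + Q_int = 0.332*1361*2.39 + 200.0 = 1279.9263 W
Denominator = eps*sigma*A_rad = 0.906*5.67e-8*8.37 = 4.2996857e-07 W/K^4
T^4 = 2.9767903e+09 K^4
T = 233.5808 K = -39.5692 C

-39.5692 degrees Celsius


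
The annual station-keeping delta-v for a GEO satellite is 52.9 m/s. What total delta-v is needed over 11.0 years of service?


dV = rate * years = 52.9 * 11.0
dV = 581.9000 m/s

581.9000 m/s


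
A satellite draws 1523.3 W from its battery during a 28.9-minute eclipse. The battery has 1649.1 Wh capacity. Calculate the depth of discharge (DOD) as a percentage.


E_used = P * t / 60 = 1523.3 * 28.9 / 60 = 733.7228 Wh
DOD = E_used / E_total * 100 = 733.7228 / 1649.1 * 100
DOD = 44.4923 %

44.4923 %


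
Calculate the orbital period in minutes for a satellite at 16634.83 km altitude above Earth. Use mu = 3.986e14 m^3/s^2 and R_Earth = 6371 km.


r = 23005.8300 km = 2.300583e+07 m
T = 2*pi*sqrt(r^3/mu) = 2*pi*sqrt(1.2176255e+22 / 3.986e14)
T = 34727.0651 s = 578.7844 min

578.7844 minutes


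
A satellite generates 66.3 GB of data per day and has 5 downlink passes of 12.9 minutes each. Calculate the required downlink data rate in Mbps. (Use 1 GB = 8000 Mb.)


total contact time = 5 * 12.9 * 60 = 3870.0000 s
data = 66.3 GB = 530400.0000 Mb
rate = 530400.0000 / 3870.0000 = 137.0543 Mbps

137.0543 Mbps


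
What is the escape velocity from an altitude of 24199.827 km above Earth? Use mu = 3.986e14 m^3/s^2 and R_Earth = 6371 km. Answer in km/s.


r = 6371.0 + 24199.827 = 30570.8270 km = 3.0570827e+07 m
v_esc = sqrt(2*mu/r) = sqrt(2*3.986e14 / 3.0570827e+07)
v_esc = 5106.5790 m/s = 5.1066 km/s

5.1066 km/s


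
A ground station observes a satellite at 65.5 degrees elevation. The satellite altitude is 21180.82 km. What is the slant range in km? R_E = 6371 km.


h = 21180.82 km, el = 65.5 deg
d = -R_E*sin(el) + sqrt((R_E*sin(el))^2 + 2*R_E*h + h^2)
d = -6371.0000*sin(1.1432) + sqrt((6371.0000*0.9099613)^2 + 2*6371.0000*21180.82 + 21180.82^2)
d = 21627.4898 km

21627.4898 km


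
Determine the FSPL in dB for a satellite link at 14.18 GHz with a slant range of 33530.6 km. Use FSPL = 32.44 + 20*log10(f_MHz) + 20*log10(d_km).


f = 14.18 GHz = 14180.0000 MHz
d = 33530.6 km
FSPL = 32.44 + 20*log10(14180.0000) + 20*log10(33530.6)
FSPL = 32.44 + 83.0335 + 90.5088
FSPL = 205.9824 dB

205.9824 dB


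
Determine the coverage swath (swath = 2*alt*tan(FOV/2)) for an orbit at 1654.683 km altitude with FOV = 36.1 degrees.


FOV = 36.1 deg = 0.6300639 rad
swath = 2 * alt * tan(FOV/2) = 2 * 1654.683 * tan(0.3150319)
swath = 2 * 1654.683 * 0.3258848
swath = 1078.4720 km

1078.4720 km


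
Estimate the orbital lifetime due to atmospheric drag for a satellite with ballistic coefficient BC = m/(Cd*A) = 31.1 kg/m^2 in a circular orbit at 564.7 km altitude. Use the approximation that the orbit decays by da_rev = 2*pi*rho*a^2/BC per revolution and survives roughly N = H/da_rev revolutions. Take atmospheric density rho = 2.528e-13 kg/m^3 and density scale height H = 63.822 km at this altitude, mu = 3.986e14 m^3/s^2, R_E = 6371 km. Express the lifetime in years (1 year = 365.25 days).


a = R_E + alt = 6935.7000 km = 6.9357e+06 m
da_rev = 2*pi*rho*a^2/BC = 2*pi*2.528e-13*(6.9357e+06)^2/31.1 = 2.456842 m per revolution
N = H/da_rev = 63822.0000 m / 2.456842 m = 25977.2552 revolutions
P = 2*pi*sqrt(a^3/mu) = 5748.3959 s
lifetime = N*P = 25977.2552 * 5748.3959 = 1.4932755e+08 s = 1728.3281 days
years = 1728.3281 / 365.25 = 4.7319 years

4.7319 years


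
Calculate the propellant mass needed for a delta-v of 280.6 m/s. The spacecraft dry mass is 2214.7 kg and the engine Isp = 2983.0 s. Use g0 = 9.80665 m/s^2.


ve = Isp * g0 = 2983.0 * 9.80665 = 29253.236950 m/s
mass ratio = exp(dv/ve) = exp(280.6/29253.236950) = 1.00963825
m_prop = m_dry * (mr - 1) = 2214.7 * (1.00963825 - 1)
m_prop = 21.3458 kg

21.3458 kg


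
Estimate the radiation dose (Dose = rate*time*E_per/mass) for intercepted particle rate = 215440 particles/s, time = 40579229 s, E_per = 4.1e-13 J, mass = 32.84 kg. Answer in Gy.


Total energy deposited = rate * time * E_per
  = 215440 * 40579229 * 4.1e-13 = 3.5844 J
Dose = E_total / mass = 3.5844 / 32.84
Dose = 0.1091468 Gy

0.1091 Gy


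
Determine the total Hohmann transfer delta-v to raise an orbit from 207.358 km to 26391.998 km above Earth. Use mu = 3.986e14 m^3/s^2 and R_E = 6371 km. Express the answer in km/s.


r1 = 6578.3580 km = 6.578358e+06 m
r2 = 32762.9980 km = 3.2762998e+07 m
dv1 = sqrt(mu/r1)*(sqrt(2*r2/(r1+r2)) - 1) = 2261.8473 m/s
dv2 = sqrt(mu/r2)*(1 - sqrt(2*r1/(r1+r2))) = 1470.9099 m/s
total dv = |dv1| + |dv2| = 2261.8473 + 1470.9099 = 3732.7571 m/s = 3.7328 km/s

3.7328 km/s


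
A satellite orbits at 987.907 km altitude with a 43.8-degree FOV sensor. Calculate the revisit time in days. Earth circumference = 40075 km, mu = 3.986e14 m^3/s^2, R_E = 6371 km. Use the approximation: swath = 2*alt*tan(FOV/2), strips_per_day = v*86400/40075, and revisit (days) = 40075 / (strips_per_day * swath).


swath = 2*987.907*tan(0.3822271) = 794.2721 km
v = sqrt(mu/r) = 7359.7318 m/s = 7.3597 km/s
strips/day = v*86400/40075 = 7.3597*86400/40075 = 15.8673
coverage/day = strips * swath = 15.8673 * 794.2721 = 12602.9301 km
revisit = 40075 / 12602.9301 = 3.1798 days

3.1798 days


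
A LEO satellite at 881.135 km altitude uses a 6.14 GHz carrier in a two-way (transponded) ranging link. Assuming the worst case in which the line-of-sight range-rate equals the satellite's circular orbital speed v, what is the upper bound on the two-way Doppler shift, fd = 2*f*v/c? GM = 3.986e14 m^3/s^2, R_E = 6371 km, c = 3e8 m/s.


r = 7.252135e+06 m
v = sqrt(mu/r) = 7413.7119 m/s (worst-case radial velocity)
f = 6.14 GHz = 6.14e+09 Hz
fd = 2*f*v/c = 2*6.14e+09*7413.7119/3.0e+08
fd = 303467.9419 Hz

303467.9419 Hz


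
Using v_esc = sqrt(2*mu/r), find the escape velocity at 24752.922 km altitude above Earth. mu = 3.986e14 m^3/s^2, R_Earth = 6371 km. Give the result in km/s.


r = 6371.0 + 24752.922 = 31123.9220 km = 3.1123922e+07 m
v_esc = sqrt(2*mu/r) = sqrt(2*3.986e14 / 3.1123922e+07)
v_esc = 5061.0017 m/s = 5.0610 km/s

5.0610 km/s


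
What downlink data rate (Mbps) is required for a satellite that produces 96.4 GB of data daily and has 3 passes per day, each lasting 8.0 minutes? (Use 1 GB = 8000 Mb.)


total contact time = 3 * 8.0 * 60 = 1440.0000 s
data = 96.4 GB = 771200.0000 Mb
rate = 771200.0000 / 1440.0000 = 535.5556 Mbps

535.5556 Mbps


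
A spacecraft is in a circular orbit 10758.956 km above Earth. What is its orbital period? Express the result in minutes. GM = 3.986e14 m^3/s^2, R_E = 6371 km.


r = 17129.9560 km = 1.7129956e+07 m
T = 2*pi*sqrt(r^3/mu) = 2*pi*sqrt(5.0265354e+21 / 3.986e14)
T = 22312.3643 s = 371.8727 min

371.8727 minutes


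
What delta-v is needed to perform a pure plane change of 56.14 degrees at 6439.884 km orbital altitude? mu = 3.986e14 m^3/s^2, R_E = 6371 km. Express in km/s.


r = 12810.8840 km = 1.2810884e+07 m
V = sqrt(mu/r) = 5578.0076 m/s
di = 56.14 deg = 0.9798278 rad
dV = 2*V*sin(di/2) = 2*5578.0076*sin(0.4899139)
dV = 5249.4622 m/s = 5.2495 km/s

5.2495 km/s


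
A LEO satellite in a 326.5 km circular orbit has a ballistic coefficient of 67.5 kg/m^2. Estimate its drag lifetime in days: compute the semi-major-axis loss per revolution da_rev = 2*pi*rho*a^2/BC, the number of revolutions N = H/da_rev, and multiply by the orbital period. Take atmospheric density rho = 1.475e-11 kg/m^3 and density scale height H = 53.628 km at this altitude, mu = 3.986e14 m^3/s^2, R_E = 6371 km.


a = R_E + alt = 6697.5000 km = 6.6975e+06 m
da_rev = 2*pi*rho*a^2/BC = 2*pi*1.475e-11*(6.6975e+06)^2/67.5 = 61.587640 m per revolution
N = H/da_rev = 53628.0000 m / 61.587640 m = 870.7591 revolutions
P = 2*pi*sqrt(a^3/mu) = 5454.8185 s
lifetime = N*P = 870.7591 * 5454.8185 = 4.749833e+06 s = 54.9749 days

54.9749 days


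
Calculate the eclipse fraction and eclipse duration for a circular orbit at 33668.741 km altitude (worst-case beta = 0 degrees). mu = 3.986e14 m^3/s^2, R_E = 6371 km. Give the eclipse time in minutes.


r = 40039.7410 km
T = 1328.9139 min
Eclipse fraction = arcsin(R_E/r)/pi = arcsin(6371.0000/40039.7410)/pi
= arcsin(0.1591169)/pi = 0.05086468
Eclipse duration = 0.05086468 * 1328.9139 = 67.5948 min

67.5948 minutes


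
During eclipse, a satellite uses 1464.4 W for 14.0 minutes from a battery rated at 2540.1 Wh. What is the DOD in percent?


E_used = P * t / 60 = 1464.4 * 14.0 / 60 = 341.6933 Wh
DOD = E_used / E_total * 100 = 341.6933 / 2540.1 * 100
DOD = 13.4520 %

13.4520 %


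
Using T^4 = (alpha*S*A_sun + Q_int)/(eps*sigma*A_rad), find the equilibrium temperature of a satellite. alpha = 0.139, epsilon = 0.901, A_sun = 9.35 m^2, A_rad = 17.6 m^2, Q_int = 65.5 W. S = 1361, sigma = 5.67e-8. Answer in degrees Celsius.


Numerator = alpha*S*A_sun + Q_int = 0.139*1361*9.35 + 65.5 = 1834.3237 W
Denominator = eps*sigma*A_rad = 0.901*5.67e-8*17.6 = 8.9912592e-07 W/K^4
T^4 = 2.0401188e+09 K^4
T = 212.5269 K = -60.6231 C

-60.6231 degrees Celsius


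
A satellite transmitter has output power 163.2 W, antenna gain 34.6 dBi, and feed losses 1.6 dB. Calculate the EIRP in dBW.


Pt = 163.2 W = 22.1272 dBW
EIRP = Pt_dBW + Gt - losses = 22.1272 + 34.6 - 1.6 = 55.1272 dBW

55.1272 dBW


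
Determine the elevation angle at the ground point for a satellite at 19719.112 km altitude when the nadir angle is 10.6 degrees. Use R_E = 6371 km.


r = R_E + alt = 26090.1120 km
Law of sines in the satellite / Earth-center / ground-point triangle:
  sin(nadir)/R_E = sin(90 + el)/r  =>  cos(el) = (r/R_E)*sin(nadir)
cos(el) = (26090.1120 / 6371.0000) * sin(10.6 deg) = 0.7533058
el = arccos(0.7533058) = 41.1224 deg
(Earth-central angle = 90 - nadir - el = 38.2776 deg)

41.1224 degrees


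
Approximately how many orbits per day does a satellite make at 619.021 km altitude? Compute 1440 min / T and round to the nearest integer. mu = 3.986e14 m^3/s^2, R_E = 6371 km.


r = 6.990021e+06 m
T = 2*pi*sqrt(r^3/mu) = 5816.0609 s = 96.9343 min
revs/day = 1440 / 96.9343 = 14.8554
Rounded: 15 revolutions per day

15 revolutions per day


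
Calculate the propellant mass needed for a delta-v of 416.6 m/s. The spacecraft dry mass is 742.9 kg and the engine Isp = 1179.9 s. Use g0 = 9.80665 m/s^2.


ve = Isp * g0 = 1179.9 * 9.80665 = 11570.866335 m/s
mass ratio = exp(dv/ve) = exp(416.6/11570.866335) = 1.03666022
m_prop = m_dry * (mr - 1) = 742.9 * (1.03666022 - 1)
m_prop = 27.2349 kg

27.2349 kg


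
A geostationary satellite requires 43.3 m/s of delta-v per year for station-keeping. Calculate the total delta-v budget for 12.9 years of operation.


dV = rate * years = 43.3 * 12.9
dV = 558.5700 m/s

558.5700 m/s


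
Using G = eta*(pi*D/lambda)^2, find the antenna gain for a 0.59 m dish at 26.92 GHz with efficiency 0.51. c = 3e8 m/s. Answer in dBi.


lambda = c/f = 3e8 / 2.692e+10 = 0.01114413 m
G = eta*(pi*D/lambda)^2 = 0.51*(pi*0.59/0.01114413)^2
G = 14108.5229 (linear)
G = 10*log10(14108.5229) = 41.4948 dBi

41.4948 dBi


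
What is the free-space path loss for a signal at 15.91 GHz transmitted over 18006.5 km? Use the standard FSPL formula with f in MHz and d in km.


f = 15.91 GHz = 15910.0000 MHz
d = 18006.5 km
FSPL = 32.44 + 20*log10(15910.0000) + 20*log10(18006.5)
FSPL = 32.44 + 84.0334 + 85.1086
FSPL = 201.5820 dB

201.5820 dB


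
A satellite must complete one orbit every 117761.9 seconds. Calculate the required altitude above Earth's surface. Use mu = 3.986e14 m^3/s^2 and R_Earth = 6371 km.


T = 117761.9 s
r = (mu*T^2/(4*pi^2))^(1/3) = (3.986e14 * 117761.9^2 / (4*pi^2))^(1/3)
r = 5.1927298e+07 m = 51927.2976 km
alt = r - R_E = 51927.2976 - 6371 = 45556.2976 km

45556.2976 km


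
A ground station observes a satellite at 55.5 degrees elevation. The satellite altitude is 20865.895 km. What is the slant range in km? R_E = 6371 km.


h = 20865.895 km, el = 55.5 deg
d = -R_E*sin(el) + sqrt((R_E*sin(el))^2 + 2*R_E*h + h^2)
d = -6371.0000*sin(0.9686577) + sqrt((6371.0000*0.8241262)^2 + 2*6371.0000*20865.895 + 20865.895^2)
d = 21746.2815 km

21746.2815 km


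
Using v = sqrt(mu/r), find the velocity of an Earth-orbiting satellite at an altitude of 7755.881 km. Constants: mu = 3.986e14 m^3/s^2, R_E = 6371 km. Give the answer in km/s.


r = R_E + alt = 6371.0 + 7755.881 = 14126.8810 km = 1.4126881e+07 m
v = sqrt(mu/r) = sqrt(3.986e14 / 1.4126881e+07) = 5311.8463 m/s = 5.3118 km/s

5.3118 km/s


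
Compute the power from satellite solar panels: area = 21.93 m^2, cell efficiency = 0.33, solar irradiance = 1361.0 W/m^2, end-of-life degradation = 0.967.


P = area * eta * S * degradation
P = 21.93 * 0.33 * 1361.0 * 0.967
P = 9524.3900 W

9524.3900 W


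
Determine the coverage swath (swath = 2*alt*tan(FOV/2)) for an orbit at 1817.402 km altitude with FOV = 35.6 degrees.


FOV = 35.6 deg = 0.6213372 rad
swath = 2 * alt * tan(FOV/2) = 2 * 1817.402 * tan(0.3106686)
swath = 2 * 1817.402 * 0.3210649
swath = 1167.0079 km

1167.0079 km


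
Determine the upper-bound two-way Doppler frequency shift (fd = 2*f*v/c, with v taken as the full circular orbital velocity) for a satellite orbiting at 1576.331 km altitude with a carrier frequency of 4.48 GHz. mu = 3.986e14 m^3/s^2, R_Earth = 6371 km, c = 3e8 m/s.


r = 7.947331e+06 m
v = sqrt(mu/r) = 7082.0338 m/s (worst-case radial velocity)
f = 4.48 GHz = 4.48e+09 Hz
fd = 2*f*v/c = 2*4.48e+09*7082.0338/3.0e+08
fd = 211516.7435 Hz

211516.7435 Hz


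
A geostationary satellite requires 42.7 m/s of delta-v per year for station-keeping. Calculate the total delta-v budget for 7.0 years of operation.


dV = rate * years = 42.7 * 7.0
dV = 298.9000 m/s

298.9000 m/s


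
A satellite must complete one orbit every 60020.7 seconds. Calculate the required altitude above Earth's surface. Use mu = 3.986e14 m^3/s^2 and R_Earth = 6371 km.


T = 60020.7 s
r = (mu*T^2/(4*pi^2))^(1/3) = (3.986e14 * 60020.7^2 / (4*pi^2))^(1/3)
r = 3.3132934e+07 m = 33132.9336 km
alt = r - R_E = 33132.9336 - 6371 = 26761.9336 km

26761.9336 km


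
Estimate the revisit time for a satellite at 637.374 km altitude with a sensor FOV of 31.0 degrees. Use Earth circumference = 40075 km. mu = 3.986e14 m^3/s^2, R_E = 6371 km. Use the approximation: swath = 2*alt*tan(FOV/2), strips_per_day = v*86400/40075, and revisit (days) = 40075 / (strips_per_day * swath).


swath = 2*637.374*tan(0.270526) = 353.5189 km
v = sqrt(mu/r) = 7541.5395 m/s = 7.5415 km/s
strips/day = v*86400/40075 = 7.5415*86400/40075 = 16.2592
coverage/day = strips * swath = 16.2592 * 353.5189 = 5747.9485 km
revisit = 40075 / 5747.9485 = 6.9721 days

6.9721 days


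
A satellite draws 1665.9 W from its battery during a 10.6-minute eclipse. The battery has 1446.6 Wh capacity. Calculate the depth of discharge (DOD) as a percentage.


E_used = P * t / 60 = 1665.9 * 10.6 / 60 = 294.3090 Wh
DOD = E_used / E_total * 100 = 294.3090 / 1446.6 * 100
DOD = 20.3449 %

20.3449 %


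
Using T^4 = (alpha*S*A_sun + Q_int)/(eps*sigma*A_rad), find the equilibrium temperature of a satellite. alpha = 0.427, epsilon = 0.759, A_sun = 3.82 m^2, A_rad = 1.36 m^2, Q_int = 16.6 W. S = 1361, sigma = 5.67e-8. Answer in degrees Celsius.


Numerator = alpha*S*A_sun + Q_int = 0.427*1361*3.82 + 16.6 = 2236.5815 W
Denominator = eps*sigma*A_rad = 0.759*5.67e-8*1.36 = 5.8528008e-08 W/K^4
T^4 = 3.8213867e+10 K^4
T = 442.1354 K = 168.9854 C

168.9854 degrees Celsius


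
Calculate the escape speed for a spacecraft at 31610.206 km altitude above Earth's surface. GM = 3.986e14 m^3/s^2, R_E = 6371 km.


r = 6371.0 + 31610.206 = 37981.2060 km = 3.7981206e+07 m
v_esc = sqrt(2*mu/r) = sqrt(2*3.986e14 / 3.7981206e+07)
v_esc = 4581.4112 m/s = 4.5814 km/s

4.5814 km/s


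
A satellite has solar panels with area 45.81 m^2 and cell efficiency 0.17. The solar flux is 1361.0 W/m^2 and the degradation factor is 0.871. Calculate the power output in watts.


P = area * eta * S * degradation
P = 45.81 * 0.17 * 1361.0 * 0.871
P = 9231.7810 W

9231.7810 W


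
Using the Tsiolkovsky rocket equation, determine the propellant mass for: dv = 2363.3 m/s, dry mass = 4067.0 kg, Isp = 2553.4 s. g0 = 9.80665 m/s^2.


ve = Isp * g0 = 2553.4 * 9.80665 = 25040.300110 m/s
mass ratio = exp(dv/ve) = exp(2363.3/25040.300110) = 1.09897712
m_prop = m_dry * (mr - 1) = 4067.0 * (1.09897712 - 1)
m_prop = 402.5400 kg

402.5400 kg


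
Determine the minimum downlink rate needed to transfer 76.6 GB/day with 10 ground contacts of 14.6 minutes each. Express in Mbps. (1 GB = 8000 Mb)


total contact time = 10 * 14.6 * 60 = 8760.0000 s
data = 76.6 GB = 612800.0000 Mb
rate = 612800.0000 / 8760.0000 = 69.9543 Mbps

69.9543 Mbps


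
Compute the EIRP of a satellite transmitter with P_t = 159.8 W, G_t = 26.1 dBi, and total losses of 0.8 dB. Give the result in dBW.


Pt = 159.8 W = 22.0358 dBW
EIRP = Pt_dBW + Gt - losses = 22.0358 + 26.1 - 0.8 = 47.3358 dBW

47.3358 dBW


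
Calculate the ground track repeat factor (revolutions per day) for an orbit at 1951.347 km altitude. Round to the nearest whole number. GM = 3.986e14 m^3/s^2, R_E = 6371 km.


r = 8.322347e+06 m
T = 2*pi*sqrt(r^3/mu) = 7555.7912 s = 125.9299 min
revs/day = 1440 / 125.9299 = 11.4349
Rounded: 11 revolutions per day

11 revolutions per day


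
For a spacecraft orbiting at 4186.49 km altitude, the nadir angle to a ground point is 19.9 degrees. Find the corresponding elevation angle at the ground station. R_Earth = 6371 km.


r = R_E + alt = 10557.4900 km
Law of sines in the satellite / Earth-center / ground-point triangle:
  sin(nadir)/R_E = sin(90 + el)/r  =>  cos(el) = (r/R_E)*sin(nadir)
cos(el) = (10557.4900 / 6371.0000) * sin(19.9 deg) = 0.5640486
el = arccos(0.5640486) = 55.6637 deg
(Earth-central angle = 90 - nadir - el = 14.4363 deg)

55.6637 degrees


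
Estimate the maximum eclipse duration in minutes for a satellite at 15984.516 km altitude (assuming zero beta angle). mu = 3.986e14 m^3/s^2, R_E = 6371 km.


r = 22355.5160 km
T = 554.4176 min
Eclipse fraction = arcsin(R_E/r)/pi = arcsin(6371.0000/22355.5160)/pi
= arcsin(0.2849856)/pi = 0.09198882
Eclipse duration = 0.09198882 * 554.4176 = 51.0002 min

51.0002 minutes


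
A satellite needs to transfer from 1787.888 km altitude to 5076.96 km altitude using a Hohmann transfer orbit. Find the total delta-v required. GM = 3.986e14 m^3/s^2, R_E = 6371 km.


r1 = 8158.8880 km = 8.158888e+06 m
r2 = 11447.9600 km = 1.144796e+07 m
dv1 = sqrt(mu/r1)*(sqrt(2*r2/(r1+r2)) - 1) = 563.5402 m/s
dv2 = sqrt(mu/r2)*(1 - sqrt(2*r1/(r1+r2))) = 517.6300 m/s
total dv = |dv1| + |dv2| = 563.5402 + 517.6300 = 1081.1702 m/s = 1.0812 km/s

1.0812 km/s


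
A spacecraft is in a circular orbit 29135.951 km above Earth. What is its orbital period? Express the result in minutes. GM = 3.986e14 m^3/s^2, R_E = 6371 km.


r = 35506.9510 km = 3.5506951e+07 m
T = 2*pi*sqrt(r^3/mu) = 2*pi*sqrt(4.476516e+22 / 3.986e14)
T = 66585.7495 s = 1109.7625 min

1109.7625 minutes


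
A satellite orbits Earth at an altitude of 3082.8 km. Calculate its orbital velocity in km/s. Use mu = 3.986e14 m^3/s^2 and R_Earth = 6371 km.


r = R_E + alt = 6371.0 + 3082.8 = 9453.8000 km = 9.4538e+06 m
v = sqrt(mu/r) = sqrt(3.986e14 / 9.4538e+06) = 6493.2996 m/s = 6.4933 km/s

6.4933 km/s


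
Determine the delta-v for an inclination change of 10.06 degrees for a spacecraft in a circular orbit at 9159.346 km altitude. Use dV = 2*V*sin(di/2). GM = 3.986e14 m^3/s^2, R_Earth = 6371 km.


r = 15530.3460 km = 1.5530346e+07 m
V = sqrt(mu/r) = 5066.1504 m/s
di = 10.06 deg = 0.1755801 rad
dV = 2*V*sin(di/2) = 2*5066.1504*sin(0.08779006)
dV = 888.3732 m/s = 0.8883732 km/s

0.8884 km/s


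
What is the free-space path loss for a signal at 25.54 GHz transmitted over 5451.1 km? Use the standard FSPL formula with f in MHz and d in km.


f = 25.54 GHz = 25540.0000 MHz
d = 5451.1 km
FSPL = 32.44 + 20*log10(25540.0000) + 20*log10(5451.1)
FSPL = 32.44 + 88.1444 + 74.7297
FSPL = 195.3141 dB

195.3141 dB


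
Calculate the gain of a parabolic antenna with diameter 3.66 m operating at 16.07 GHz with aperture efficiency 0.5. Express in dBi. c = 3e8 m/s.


lambda = c/f = 3e8 / 1.607e+10 = 0.01866833 m
G = eta*(pi*D/lambda)^2 = 0.5*(pi*3.66/0.01866833)^2
G = 189679.8356 (linear)
G = 10*log10(189679.8356) = 52.7802 dBi

52.7802 dBi


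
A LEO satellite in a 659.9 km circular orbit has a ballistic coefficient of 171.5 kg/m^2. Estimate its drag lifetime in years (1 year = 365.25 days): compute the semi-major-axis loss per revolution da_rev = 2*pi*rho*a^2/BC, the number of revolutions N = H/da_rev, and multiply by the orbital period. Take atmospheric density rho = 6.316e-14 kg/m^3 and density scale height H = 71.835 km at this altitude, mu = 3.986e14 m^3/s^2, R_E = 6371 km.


a = R_E + alt = 7030.9000 km = 7.0309e+06 m
da_rev = 2*pi*rho*a^2/BC = 2*pi*6.316e-14*(7.0309e+06)^2/171.5 = 0.1143878 m per revolution
N = H/da_rev = 71835.0000 m / 0.1143878 m = 627995.2932 revolutions
P = 2*pi*sqrt(a^3/mu) = 5867.1556 s
lifetime = N*P = 627995.2932 * 5867.1556 = 3.6845461e+09 s = 42645.2092 days
years = 42645.2092 / 365.25 = 116.7562 years

116.7562 years


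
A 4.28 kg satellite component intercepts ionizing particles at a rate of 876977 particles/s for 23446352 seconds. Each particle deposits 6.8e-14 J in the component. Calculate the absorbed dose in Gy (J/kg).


Total energy deposited = rate * time * E_per
  = 876977 * 23446352 * 6.8e-14 = 1.3982 J
Dose = E_total / mass = 1.3982 / 4.28
Dose = 0.3266846 Gy

0.3267 Gy


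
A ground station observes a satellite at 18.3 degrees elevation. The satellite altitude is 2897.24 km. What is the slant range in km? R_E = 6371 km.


h = 2897.24 km, el = 18.3 deg
d = -R_E*sin(el) + sqrt((R_E*sin(el))^2 + 2*R_E*h + h^2)
d = -6371.0000*sin(0.3193953) + sqrt((6371.0000*0.3139925)^2 + 2*6371.0000*2897.24 + 2897.24^2)
d = 5021.8340 km

5021.8340 km
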